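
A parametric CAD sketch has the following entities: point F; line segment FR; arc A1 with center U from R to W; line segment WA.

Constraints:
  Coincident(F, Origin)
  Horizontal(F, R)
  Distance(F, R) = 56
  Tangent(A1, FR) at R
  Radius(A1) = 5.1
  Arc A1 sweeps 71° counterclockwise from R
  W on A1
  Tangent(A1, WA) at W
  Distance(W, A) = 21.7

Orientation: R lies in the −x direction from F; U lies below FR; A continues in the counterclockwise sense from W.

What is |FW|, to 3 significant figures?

60.9

Since A1 is tangent to FR there, UR ⟂ FR, so U = R + (0, -5.1) = (-56.0, -5.10). On A1, R sits at bearing 90° from U; a 71° counterclockwise sweep puts W at bearing 161°, so W = U + 5.1·(cos 161°, sin 161°) = (-60.8, -3.44). Then |FW| = |W − F| = 60.9.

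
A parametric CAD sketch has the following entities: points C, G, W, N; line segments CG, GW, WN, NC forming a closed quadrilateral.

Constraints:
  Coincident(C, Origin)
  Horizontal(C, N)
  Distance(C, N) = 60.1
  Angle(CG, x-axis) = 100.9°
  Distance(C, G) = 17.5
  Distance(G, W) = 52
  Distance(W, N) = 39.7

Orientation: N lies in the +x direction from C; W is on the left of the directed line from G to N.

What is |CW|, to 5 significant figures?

57.975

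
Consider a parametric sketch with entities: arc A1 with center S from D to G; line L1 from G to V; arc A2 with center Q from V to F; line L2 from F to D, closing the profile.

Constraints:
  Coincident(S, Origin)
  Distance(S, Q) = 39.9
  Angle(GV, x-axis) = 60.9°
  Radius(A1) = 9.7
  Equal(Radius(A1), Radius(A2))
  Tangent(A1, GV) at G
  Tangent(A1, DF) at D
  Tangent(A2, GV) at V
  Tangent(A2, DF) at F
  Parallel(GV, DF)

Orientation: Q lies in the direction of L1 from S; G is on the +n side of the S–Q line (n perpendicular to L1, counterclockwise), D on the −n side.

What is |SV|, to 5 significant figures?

41.062

Tangency of A1 to both parallel lines with radius 9.7 puts G and D at S ± 9.7·n: G = (-8.4756, 4.7175), D = (8.4756, -4.7175). Equal radii place V and F the same way about Q: V = Q + 9.7·n = (10.929, 39.581), F = Q − 9.7·n = (27.880, 30.146). Then |SV| = |V − S| = 41.062.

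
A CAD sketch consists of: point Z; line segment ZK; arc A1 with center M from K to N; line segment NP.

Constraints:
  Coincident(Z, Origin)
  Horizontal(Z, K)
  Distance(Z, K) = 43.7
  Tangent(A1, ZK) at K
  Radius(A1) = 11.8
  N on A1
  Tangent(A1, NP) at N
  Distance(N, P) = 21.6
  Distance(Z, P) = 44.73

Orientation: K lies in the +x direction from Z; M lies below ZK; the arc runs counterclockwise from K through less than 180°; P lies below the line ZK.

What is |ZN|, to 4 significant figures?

33.79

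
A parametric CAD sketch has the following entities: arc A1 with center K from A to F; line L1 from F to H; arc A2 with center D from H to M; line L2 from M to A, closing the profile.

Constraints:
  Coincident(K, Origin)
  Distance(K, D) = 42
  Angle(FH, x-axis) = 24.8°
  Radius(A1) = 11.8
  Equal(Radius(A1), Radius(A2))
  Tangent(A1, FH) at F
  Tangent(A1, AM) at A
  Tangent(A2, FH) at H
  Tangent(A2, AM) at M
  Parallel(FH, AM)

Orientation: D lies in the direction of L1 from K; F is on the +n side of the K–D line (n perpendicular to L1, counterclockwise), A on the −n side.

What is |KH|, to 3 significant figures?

43.6

Tangency of A1 to both parallel lines with radius 11.8 puts F and A at K ± 11.8·n: F = (-4.95, 10.7), A = (4.95, -10.7). Equal radii place H and M the same way about D: H = D + 11.8·n = (33.2, 28.3), M = D − 11.8·n = (43.1, 6.91). Then |KH| = |H − K| = 43.6.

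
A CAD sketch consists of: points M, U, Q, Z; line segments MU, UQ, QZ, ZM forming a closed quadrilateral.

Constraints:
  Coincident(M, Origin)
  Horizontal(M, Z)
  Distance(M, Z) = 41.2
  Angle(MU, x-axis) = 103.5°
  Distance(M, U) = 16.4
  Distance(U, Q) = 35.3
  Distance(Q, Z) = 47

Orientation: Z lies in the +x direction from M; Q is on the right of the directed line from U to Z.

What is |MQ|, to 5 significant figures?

19.358

Checks: |UQ| = 35.30 ✓; |QZ| = 47.00 ✓.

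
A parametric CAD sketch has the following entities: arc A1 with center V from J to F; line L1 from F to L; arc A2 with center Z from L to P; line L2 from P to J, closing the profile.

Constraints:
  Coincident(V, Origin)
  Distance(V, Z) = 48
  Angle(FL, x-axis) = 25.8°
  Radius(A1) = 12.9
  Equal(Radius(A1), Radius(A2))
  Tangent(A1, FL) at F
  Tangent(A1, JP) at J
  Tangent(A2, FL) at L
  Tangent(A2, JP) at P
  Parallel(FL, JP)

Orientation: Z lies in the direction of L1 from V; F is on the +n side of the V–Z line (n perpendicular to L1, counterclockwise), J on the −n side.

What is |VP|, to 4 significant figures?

49.70

The slot axis is L1's direction at 25.8°, so u = (cos 25.8°, sin 25.8°) = (0.9003, 0.4352) and n = (−sin 25.8°, cos 25.8°) = (-0.4352, 0.9003). V is at the origin and Z lies 48.0 along u from V, so Z = 48.0·u = (43.22, 20.89). Tangency of A1 to both parallel lines with radius 12.9 puts F and J at V ± 12.9·n: F = (-5.614, 11.61), J = (5.614, -11.61). Equal radii place L and P the same way about Z: L = Z + 12.9·n = (37.60, 32.51), P = Z − 12.9·n = (48.83, 9.277). Then |VP| = |P − V| = 49.70.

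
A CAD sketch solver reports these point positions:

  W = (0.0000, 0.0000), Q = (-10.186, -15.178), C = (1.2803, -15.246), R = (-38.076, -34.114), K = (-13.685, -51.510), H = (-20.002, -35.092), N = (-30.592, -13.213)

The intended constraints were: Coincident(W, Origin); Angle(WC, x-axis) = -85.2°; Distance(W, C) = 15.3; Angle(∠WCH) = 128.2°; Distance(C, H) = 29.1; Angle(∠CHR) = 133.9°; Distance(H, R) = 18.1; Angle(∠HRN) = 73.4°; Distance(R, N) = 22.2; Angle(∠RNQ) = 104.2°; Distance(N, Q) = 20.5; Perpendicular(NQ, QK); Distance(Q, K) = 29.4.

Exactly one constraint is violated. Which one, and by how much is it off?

Distance(Q, K) = 29.4 — off by 7.10.

W = (0.00, 0.00) ✓; WC at -85.20° ✓; |WC| = 15.30 ✓; ∠WCH = 128.2° ✓; |CH| = 29.10 ✓; ∠CHR = 133.9° ✓; |HR| = 18.10 ✓; ∠HRN = 73.40° ✓; |RN| = 22.20 ✓; ∠RNQ = 104.2° ✓; |NQ| = 20.50 ✓; ∠(NQ, QK) = 90.00° ✓; |QK| = 36.50 ✗.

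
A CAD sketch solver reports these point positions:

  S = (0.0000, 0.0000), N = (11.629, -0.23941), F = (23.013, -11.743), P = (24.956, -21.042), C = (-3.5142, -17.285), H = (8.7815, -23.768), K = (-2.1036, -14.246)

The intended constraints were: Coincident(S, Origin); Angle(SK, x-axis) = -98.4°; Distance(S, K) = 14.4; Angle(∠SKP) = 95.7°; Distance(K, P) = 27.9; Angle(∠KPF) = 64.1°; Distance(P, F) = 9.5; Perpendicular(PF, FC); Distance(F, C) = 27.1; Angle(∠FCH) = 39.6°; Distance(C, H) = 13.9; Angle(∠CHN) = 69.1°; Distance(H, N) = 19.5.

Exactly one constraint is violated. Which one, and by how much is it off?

Distance(H, N) = 19.5 — off by 4.20.

S = (0.00, 0.00) ✓; SK at -98.40° ✓; |SK| = 14.40 ✓; ∠SKP = 95.70° ✓; |KP| = 27.90 ✓; ∠KPF = 64.10° ✓; |PF| = 9.500 ✓; ∠(PF, FC) = 90.00° ✓; |FC| = 27.10 ✓; ∠FCH = 39.60° ✓; |CH| = 13.90 ✓; ∠CHN = 69.10° ✓; |HN| = 23.70 ✗.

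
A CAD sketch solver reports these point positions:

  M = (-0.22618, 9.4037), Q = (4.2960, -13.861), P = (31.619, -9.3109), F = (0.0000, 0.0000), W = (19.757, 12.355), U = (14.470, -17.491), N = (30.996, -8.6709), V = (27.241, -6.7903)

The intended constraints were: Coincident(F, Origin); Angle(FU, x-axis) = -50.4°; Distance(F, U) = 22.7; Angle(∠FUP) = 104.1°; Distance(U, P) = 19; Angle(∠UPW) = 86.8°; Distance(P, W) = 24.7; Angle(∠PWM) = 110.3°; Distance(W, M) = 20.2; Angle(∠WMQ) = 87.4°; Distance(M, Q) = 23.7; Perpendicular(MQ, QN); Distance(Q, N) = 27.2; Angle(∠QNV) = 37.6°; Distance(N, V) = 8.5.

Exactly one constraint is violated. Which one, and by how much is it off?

Distance(N, V) = 8.5 — off by 4.30.

F = (0.00, 0.00) ✓; FU at -50.40° ✓; |FU| = 22.70 ✓; ∠FUP = 104.1° ✓; |UP| = 19.00 ✓; ∠UPW = 86.80° ✓; |PW| = 24.70 ✓; ∠PWM = 110.3° ✓; |WM| = 20.20 ✓; ∠WMQ = 87.40° ✓; |MQ| = 23.70 ✓; ∠(MQ, QN) = 90.00° ✓; |QN| = 27.20 ✓; ∠QNV = 37.60° ✓; |NV| = 4.200 ✗.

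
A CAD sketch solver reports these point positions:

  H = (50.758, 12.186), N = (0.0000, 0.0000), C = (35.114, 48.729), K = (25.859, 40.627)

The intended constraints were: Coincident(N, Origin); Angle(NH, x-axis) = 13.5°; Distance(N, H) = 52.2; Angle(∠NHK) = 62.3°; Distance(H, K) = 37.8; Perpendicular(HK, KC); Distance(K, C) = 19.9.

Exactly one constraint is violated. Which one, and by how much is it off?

Distance(K, C) = 19.9 — off by 7.60.

N = (0.00, 0.00) ✓; NH at 13.50° ✓; |NH| = 52.20 ✓; ∠NHK = 62.30° ✓; |HK| = 37.80 ✓; ∠(HK, KC) = 90.00° ✓; |KC| = 12.30 ✗.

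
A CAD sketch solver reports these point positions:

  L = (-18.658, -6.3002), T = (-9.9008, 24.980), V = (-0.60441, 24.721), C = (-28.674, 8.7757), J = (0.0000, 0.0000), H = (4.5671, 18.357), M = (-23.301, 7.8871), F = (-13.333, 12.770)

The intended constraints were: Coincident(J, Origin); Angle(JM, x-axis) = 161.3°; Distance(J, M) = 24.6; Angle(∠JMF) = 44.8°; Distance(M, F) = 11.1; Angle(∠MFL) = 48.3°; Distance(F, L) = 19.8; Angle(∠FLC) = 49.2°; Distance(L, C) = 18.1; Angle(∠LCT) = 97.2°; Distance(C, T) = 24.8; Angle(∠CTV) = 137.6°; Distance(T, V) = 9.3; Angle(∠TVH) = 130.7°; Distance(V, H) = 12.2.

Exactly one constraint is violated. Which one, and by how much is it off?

Distance(V, H) = 12.2 — off by 4.00.

J = (0.00, 0.00) ✓; JM at 161.3° ✓; |JM| = 24.60 ✓; ∠JMF = 44.80° ✓; |MF| = 11.10 ✓; ∠MFL = 48.30° ✓; |FL| = 19.80 ✓; ∠FLC = 49.20° ✓; |LC| = 18.10 ✓; ∠LCT = 97.20° ✓; |CT| = 24.80 ✓; ∠CTV = 137.6° ✓; |TV| = 9.300 ✓; ∠TVH = 130.7° ✓; |VH| = 8.200 ✗.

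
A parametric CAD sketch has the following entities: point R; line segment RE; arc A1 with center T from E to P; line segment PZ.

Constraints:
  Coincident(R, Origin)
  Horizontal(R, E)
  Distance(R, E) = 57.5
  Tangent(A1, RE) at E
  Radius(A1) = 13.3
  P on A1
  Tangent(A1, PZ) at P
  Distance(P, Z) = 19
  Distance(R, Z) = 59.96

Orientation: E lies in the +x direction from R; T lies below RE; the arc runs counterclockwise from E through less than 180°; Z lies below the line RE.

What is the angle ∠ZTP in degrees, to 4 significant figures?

55.01°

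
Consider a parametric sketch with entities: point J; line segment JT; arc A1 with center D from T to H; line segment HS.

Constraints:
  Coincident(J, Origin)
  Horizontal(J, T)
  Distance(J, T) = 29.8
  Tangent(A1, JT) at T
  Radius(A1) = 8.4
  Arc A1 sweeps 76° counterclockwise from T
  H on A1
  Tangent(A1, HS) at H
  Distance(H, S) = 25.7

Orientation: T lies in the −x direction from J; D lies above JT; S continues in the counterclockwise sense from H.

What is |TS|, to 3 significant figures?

34.4

J is at the origin; J and T share the same y with |JT| = 29.8 and T on the −x side, so T = (-29.8, 0.00). A1 meets JT tangentially, so DT is at right angles to JT, so D = T + (0, 8.4) = (-29.8, 8.40). On A1, T sits at bearing -90° from D; a 76° counterclockwise sweep puts H at bearing -14°, so H = D + 8.4·(cos -14°, sin -14°) = (-21.6, 6.37). A1 meets HS tangentially, so DH is at right angles to HS, so HS runs along (−sin -14°, cos -14°); with |HS| = 25.7, S = (-15.4, 31.3). Then |TS| = |S − T| = 34.4.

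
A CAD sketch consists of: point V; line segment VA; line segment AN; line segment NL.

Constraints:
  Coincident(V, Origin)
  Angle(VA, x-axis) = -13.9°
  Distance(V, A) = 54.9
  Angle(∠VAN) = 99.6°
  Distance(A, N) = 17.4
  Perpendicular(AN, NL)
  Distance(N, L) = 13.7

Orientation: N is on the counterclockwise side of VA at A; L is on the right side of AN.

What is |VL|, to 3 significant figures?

72.8

∠VAN = 99.6°, so AN runs at -13.9° + (180° − 99.6°) = 66.5° from the x-axis; with |AN| = 17.4, N = A + 17.4·(cos 66.5°, sin 66.5°) = (60.2, 2.77). AN ⟂ NL; with |NL| = 13.7 on the right of AN, L = N + 13.7·(0.917, -0.399) = (72.8, -2.69). Then |VL| = |L − V| = 72.8.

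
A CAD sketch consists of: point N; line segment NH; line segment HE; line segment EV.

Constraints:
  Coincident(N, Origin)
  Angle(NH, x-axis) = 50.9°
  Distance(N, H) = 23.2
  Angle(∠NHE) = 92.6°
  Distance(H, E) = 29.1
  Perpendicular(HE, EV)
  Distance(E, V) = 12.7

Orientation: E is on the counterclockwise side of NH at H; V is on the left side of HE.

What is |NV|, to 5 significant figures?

31.920

∠NHE = 92.6°, so HE runs at 50.9° + (180° − 92.6°) = 138.30° from the x-axis; with |HE| = 29.1, E = H + 29.1·(cos 138.30°, sin 138.30°) = (-7.0955, 37.362). HE is perpendicular to EV; with |EV| = 12.7 on the left of HE, V = E + 12.7·(-0.66523, -0.74664) = (-15.544, 27.880). Then |NV| = |V − N| = 31.920.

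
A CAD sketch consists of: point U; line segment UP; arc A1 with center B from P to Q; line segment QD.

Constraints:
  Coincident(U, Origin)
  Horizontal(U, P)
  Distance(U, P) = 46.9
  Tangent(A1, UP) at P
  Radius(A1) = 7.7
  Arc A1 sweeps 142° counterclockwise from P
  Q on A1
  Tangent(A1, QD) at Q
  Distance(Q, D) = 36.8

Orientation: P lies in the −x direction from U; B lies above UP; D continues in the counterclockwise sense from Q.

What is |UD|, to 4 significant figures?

79.94

U is at the origin; U and P share the same y with |UP| = 46.9 and P on the −x side, so P = (-46.90, 0.000). The tangent condition forces BP to be normal to UP, so B = P + (0, 7.7) = (-46.90, 7.700). On A1, P sits at bearing -90° from B; a 142° counterclockwise sweep puts Q at bearing 52°, so Q = B + 7.7·(cos 52°, sin 52°) = (-42.16, 13.77). Since A1 is tangent to QD there, BQ ⟂ QD, so QD runs along (−sin 52°, cos 52°); with |QD| = 36.8, D = (-71.16, 36.42). Then |UD| = |D − U| = 79.94.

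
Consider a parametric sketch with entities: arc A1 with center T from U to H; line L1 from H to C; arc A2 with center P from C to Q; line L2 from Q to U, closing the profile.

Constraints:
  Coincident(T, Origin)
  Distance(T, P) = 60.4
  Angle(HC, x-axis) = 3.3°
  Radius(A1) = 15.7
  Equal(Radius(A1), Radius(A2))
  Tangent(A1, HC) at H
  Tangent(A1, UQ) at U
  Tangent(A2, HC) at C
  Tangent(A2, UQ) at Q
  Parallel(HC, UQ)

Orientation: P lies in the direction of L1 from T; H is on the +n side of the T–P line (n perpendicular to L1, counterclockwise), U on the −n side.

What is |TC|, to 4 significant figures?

62.41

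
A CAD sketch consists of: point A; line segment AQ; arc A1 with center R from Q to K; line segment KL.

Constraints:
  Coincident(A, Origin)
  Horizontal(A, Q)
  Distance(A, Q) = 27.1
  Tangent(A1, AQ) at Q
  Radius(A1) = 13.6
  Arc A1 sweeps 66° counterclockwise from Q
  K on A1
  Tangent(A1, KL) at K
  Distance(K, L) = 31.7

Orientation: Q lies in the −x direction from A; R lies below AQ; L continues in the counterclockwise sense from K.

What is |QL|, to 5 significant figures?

44.856

A is at the origin; A and Q share the same y with |AQ| = 27.1 and Q on the −x side, so Q = (-27.100, 0.0000). Tangency of A1 to AQ means the radius RQ is perpendicular to AQ, so R = Q + (0, -13.6) = (-27.100, -13.600). On A1, Q sits at bearing 90° from R; a 66° counterclockwise sweep puts K at bearing 156°, so K = R + 13.6·(cos 156°, sin 156°) = (-39.524, -8.0684). A1 meets KL tangentially, so RK is at right angles to KL, so KL runs along (−sin 156°, cos 156°); with |KL| = 31.7, L = (-52.418, -37.028). Then |QL| = |L − Q| = 44.856.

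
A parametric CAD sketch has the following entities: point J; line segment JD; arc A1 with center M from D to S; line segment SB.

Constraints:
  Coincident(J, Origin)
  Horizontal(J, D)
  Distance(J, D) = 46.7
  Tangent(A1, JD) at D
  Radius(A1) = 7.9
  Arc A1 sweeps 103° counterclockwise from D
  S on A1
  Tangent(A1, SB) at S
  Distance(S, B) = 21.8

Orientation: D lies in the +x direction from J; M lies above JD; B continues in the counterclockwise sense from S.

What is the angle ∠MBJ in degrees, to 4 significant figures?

51.09°

J is at the origin; JD is horizontal with |JD| = 46.7 and D on the +x side, so D = (46.70, 0.000). The tangent condition forces MD to be normal to JD, so M = D + (0, 7.9) = (46.70, 7.900). On A1, D sits at bearing -90° from M; a 103° counterclockwise sweep puts S at bearing 13°, so S = M + 7.9·(cos 13°, sin 13°) = (54.40, 9.677). Since A1 is tangent to SB there, MS ⟂ SB, so SB runs along (−sin 13°, cos 13°); with |SB| = 21.8, B = (49.49, 30.92). Then cos ∠MBJ = BM·BJ / (|BM||BJ|), giving 51.09°.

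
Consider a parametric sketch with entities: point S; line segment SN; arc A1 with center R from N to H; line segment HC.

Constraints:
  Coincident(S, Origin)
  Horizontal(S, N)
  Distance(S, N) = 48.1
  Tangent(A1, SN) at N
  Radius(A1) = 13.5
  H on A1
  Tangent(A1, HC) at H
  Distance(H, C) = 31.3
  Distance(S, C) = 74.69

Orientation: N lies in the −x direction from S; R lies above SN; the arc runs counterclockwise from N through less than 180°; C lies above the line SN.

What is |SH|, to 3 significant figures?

44.2

S is at the origin; S and N share the same y with |SN| = 48.1 and N on the −x side, so N = (-48.1, 0.00). The tangent condition forces RN to be normal to SN, so R = N + (0, 13.5) = (-48.1, 13.5). Since RH ⟂ HC (tangency), |RC| = √(13.5² + 31.3²) = 34.1 regardless of where H sits on A1. So C lies on both circle(S, 74.69) and circle(R, 34.1); the above-SN intersection is C = (-59.0, 45.8). H is the foot of the tangent from C: H = (-38.1, 22.5).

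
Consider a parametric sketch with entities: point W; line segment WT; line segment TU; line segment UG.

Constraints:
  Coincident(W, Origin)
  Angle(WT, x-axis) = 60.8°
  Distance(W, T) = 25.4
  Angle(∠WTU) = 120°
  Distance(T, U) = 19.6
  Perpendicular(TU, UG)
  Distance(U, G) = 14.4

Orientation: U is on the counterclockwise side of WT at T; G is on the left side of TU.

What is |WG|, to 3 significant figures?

33.2

∠WTU = 120.0°, so TU runs at 60.8° + (180° − 120.0°) = 121° from the x-axis; with |TU| = 19.6, U = T + 19.6·(cos 121°, sin 121°) = (2.36, 39.0). TU ⟂ UG; with |UG| = 14.4 on the left of TU, G = U + 14.4·(-0.859, -0.512) = (-10.0, 31.6). Then |WG| = |G − W| = 33.2.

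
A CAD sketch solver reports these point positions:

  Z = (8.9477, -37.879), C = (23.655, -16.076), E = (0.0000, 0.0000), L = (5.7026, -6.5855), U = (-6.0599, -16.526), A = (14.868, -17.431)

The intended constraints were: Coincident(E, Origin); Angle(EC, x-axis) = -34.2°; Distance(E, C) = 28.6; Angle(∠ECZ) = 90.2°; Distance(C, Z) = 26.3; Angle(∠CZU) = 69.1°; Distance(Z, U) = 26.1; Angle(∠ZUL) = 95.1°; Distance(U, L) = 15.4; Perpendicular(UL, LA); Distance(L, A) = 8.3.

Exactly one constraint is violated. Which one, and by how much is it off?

Distance(L, A) = 8.3 — off by 5.90.

E = (0.00, 0.00) ✓; EC at -34.20° ✓; |EC| = 28.60 ✓; ∠ECZ = 90.20° ✓; |CZ| = 26.30 ✓; ∠CZU = 69.10° ✓; |ZU| = 26.10 ✓; ∠ZUL = 95.10° ✓; |UL| = 15.40 ✓; ∠(UL, LA) = 90.00° ✓; |LA| = 14.20 ✗.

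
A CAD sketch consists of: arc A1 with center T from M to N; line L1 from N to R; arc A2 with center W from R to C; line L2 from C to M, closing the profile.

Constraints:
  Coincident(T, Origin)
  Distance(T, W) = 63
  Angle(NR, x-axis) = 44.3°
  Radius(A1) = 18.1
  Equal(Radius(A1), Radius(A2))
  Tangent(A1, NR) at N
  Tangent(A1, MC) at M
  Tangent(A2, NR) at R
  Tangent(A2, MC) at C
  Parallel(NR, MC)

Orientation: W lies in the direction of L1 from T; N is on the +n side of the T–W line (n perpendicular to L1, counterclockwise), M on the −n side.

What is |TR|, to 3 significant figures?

65.5

Tangency of A1 to both parallel lines with radius 18.1 puts N and M at T ± 18.1·n: N = (-12.6, 13.0), M = (12.6, -13.0). Equal radii place R and C the same way about W: R = W + 18.1·n = (32.4, 57.0), C = W − 18.1·n = (57.7, 31.0). Then |TR| = |R − T| = 65.5.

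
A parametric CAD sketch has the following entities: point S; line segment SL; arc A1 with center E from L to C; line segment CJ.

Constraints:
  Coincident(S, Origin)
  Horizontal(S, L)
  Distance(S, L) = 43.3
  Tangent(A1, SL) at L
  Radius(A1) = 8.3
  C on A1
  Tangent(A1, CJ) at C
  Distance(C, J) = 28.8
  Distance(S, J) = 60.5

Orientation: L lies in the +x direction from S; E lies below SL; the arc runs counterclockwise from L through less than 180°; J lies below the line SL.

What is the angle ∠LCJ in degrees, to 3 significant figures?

123°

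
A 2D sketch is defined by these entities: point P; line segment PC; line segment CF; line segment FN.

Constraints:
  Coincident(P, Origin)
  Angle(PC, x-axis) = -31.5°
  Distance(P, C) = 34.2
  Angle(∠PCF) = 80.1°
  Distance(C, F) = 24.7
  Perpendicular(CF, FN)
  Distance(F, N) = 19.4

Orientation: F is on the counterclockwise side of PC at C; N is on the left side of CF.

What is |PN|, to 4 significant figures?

23.63

∠PCF = 80.1°, so CF runs at -31.5° + (180° − 80.1°) = 68.40° from the x-axis; with |CF| = 24.7, F = C + 24.7·(cos 68.40°, sin 68.40°) = (38.25, 5.096). CF is perpendicular to FN; with |FN| = 19.4 on the left of CF, N = F + 19.4·(-0.9298, 0.3681) = (20.22, 12.24). Then |PN| = |N − P| = 23.63.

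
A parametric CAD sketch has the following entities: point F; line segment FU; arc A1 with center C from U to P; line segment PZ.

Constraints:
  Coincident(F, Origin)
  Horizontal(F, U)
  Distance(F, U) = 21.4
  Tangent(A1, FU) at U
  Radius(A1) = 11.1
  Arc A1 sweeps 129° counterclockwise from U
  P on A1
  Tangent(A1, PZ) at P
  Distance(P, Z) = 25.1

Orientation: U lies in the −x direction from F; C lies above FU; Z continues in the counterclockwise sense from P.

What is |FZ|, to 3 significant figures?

47.2

On A1, U sits at bearing -90° from C; a 129° counterclockwise sweep puts P at bearing 39°, so P = C + 11.1·(cos 39°, sin 39°) = (-12.8, 18.1). Tangency of A1 to PZ means the radius CP is perpendicular to PZ, so PZ runs along (−sin 39°, cos 39°); with |PZ| = 25.1, Z = (-28.6, 37.6). Then |FZ| = |Z − F| = 47.2.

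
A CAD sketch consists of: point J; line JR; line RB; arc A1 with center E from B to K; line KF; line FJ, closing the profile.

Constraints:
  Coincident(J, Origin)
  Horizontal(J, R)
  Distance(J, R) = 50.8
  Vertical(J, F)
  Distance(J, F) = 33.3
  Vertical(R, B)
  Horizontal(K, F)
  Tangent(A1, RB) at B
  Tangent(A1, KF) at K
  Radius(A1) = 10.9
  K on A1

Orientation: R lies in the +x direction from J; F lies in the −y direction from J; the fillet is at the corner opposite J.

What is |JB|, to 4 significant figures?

55.52

J is at the origin; J and R share the same y with |JR| = 50.8 and R on the +x side, so R = (50.80, 0.000). J and F share the same x with |JF| = 33.3 and F on the −y side, so F = (0.000, -33.30). The virtual corner opposite J is at (50.80, -33.30). Since A1 is tangent to RB there, EB ⟂ RB and the tangent condition forces EK to be normal to KF, with radius 10.9, so the center E sits 10.9 in from both sides at E = (39.90, -22.40). That places the tangent points at B = (50.80, -22.40) on RB and K = (39.90, -33.30) on KF. Then |JB| = |B − J| = 55.52.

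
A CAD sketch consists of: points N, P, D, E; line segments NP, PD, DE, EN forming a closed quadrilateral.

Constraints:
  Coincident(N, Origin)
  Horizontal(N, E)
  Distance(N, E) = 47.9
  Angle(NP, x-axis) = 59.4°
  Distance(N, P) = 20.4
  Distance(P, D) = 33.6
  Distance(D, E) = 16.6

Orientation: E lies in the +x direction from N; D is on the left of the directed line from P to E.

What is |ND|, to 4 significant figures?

46.82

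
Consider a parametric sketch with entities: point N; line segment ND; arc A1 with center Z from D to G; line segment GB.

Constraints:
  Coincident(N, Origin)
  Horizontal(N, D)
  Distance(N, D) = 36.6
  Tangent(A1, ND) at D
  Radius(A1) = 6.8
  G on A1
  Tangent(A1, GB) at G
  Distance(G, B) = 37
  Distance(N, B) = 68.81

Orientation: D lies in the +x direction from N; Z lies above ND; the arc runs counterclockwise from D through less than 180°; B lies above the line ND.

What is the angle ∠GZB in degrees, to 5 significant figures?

79.586°

N is at the origin; N and D share the same y with |ND| = 36.6 and D on the +x side, so D = (36.600, 0.0000). A1 meets ND tangentially, so ZD is at right angles to ND, so Z = D + (0, 6.8) = (36.600, 6.8000). Since ZG ⟂ GB (tangency), |ZB| = √(6.8² + 37.0²) = 37.620 regardless of where G sits on A1. So B lies on both circle(N, 68.81) and circle(Z, 37.620); the above-ND intersection is B = (57.165, 38.301). G is the foot of the tangent from B: G = (42.872, 4.1732).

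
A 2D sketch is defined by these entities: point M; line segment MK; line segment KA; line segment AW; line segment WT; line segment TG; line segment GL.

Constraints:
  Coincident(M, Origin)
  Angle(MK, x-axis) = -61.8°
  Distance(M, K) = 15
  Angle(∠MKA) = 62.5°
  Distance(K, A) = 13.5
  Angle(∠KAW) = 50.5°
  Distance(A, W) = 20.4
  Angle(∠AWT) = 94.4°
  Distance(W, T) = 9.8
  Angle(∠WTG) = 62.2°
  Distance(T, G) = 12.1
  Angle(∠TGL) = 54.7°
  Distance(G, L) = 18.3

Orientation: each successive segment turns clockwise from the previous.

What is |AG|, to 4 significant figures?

11.21

M is at the origin; MK runs at -61.8° with length 15.0, so K = (7.088, -13.22). ∠MKA = 62.5° gives KA at -179.3° from the x-axis; with |KA| = 13.5, A = (-6.411, -13.38). ∠KAW = 50.5° gives AW at 51.20° from the x-axis; with |AW| = 20.4, W = (6.372, 2.514). ∠AWT = 94.4° gives WT at -34.40° from the x-axis; with |WT| = 9.8, T = (14.46, -3.023). ∠WTG = 62.2° gives TG at -152.2° from the x-axis; with |TG| = 12.1, G = (3.755, -8.666). Then |AG| = |G − A| = 11.21.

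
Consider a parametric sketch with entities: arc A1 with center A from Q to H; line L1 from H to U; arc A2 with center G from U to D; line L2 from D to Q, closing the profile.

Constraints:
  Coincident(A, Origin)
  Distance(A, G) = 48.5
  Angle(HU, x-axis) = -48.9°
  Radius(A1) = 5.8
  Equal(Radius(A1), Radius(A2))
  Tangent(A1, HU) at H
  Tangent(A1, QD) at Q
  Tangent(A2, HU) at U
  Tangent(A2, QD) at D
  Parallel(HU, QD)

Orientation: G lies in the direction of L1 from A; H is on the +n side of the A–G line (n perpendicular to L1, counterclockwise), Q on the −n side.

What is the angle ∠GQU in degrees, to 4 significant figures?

6.632°

The slot axis is L1's direction at -48.9°, so u = (cos -48.9°, sin -48.9°) = (0.6574, -0.7536) and n = (−sin -48.9°, cos -48.9°) = (0.7536, 0.6574). A is at the origin and G lies 48.5 along u from A, so G = 48.5·u = (31.88, -36.55). Tangency of A1 to both parallel lines with radius 5.8 puts H and Q at A ± 5.8·n: H = (4.371, 3.813), Q = (-4.371, -3.813). Equal radii place U and D the same way about G: U = G + 5.8·n = (36.25, -32.74), D = G − 5.8·n = (27.51, -40.36). Then cos ∠GQU = QG·QU / (|QG||QU|), giving 6.632°.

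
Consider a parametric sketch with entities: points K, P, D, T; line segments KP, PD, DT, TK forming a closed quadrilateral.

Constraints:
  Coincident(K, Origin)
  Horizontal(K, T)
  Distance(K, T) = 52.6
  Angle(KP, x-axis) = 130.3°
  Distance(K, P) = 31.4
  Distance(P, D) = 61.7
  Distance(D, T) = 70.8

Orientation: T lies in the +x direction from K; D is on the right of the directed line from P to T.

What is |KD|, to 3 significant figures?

37.4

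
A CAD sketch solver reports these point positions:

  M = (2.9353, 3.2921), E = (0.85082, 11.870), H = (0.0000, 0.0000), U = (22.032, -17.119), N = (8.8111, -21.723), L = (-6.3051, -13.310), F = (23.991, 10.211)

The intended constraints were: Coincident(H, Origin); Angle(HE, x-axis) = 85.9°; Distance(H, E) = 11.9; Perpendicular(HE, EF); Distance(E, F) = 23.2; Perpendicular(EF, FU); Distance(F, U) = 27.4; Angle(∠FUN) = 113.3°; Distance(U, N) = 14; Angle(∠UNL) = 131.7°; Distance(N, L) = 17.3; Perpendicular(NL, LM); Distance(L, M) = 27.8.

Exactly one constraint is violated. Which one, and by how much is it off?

Distance(L, M) = 27.8 — off by 8.80.

H = (0.00, 0.00) ✓; HE at 85.90° ✓; |HE| = 11.90 ✓; ∠(HE, EF) = 90.00° ✓; |EF| = 23.20 ✓; ∠(EF, FU) = 90.00° ✓; |FU| = 27.40 ✓; ∠FUN = 113.3° ✓; |UN| = 14.00 ✓; ∠UNL = 131.7° ✓; |NL| = 17.30 ✓; ∠(NL, LM) = 90.00° ✓; |LM| = 19.00 ✗.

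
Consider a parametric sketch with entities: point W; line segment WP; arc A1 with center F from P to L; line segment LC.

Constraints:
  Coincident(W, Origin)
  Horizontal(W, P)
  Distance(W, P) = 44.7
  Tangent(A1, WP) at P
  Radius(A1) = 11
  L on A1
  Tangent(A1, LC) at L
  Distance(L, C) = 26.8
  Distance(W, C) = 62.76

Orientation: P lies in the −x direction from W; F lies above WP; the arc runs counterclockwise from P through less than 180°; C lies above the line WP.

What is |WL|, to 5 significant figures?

38.861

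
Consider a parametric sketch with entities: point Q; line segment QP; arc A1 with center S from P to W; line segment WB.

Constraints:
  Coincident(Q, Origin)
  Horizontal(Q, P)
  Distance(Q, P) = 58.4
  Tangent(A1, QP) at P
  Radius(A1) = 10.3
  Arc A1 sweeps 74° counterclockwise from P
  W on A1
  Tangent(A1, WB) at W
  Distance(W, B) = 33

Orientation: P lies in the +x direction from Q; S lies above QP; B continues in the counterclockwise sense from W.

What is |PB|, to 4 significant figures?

43.54

Q is at the origin; QP is horizontal with |QP| = 58.4 and P on the +x side, so P = (58.40, 0.000). Tangency of A1 to QP means the radius SP is perpendicular to QP, so S = P + (0, 10.3) = (58.40, 10.30). On A1, P sits at bearing -90° from S; a 74° counterclockwise sweep puts W at bearing -16°, so W = S + 10.3·(cos -16°, sin -16°) = (68.30, 7.461). Since A1 is tangent to WB there, SW ⟂ WB, so WB runs along (−sin -16°, cos -16°); with |WB| = 33.0, B = (77.40, 39.18). Then |PB| = |B − P| = 43.54.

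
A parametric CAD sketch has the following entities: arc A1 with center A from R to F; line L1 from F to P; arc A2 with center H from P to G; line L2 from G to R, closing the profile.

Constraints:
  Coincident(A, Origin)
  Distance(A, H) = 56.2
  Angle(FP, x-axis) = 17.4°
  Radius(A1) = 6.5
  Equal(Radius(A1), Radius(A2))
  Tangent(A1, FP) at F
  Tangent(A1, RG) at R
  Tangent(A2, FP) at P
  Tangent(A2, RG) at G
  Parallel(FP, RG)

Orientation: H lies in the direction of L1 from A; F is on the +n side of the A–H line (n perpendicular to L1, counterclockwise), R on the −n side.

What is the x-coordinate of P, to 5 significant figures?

51.685

The slot axis is L1's direction at 17.4°, so u = (cos 17.4°, sin 17.4°) = (0.95424, 0.29904) and n = (−sin 17.4°, cos 17.4°) = (-0.29904, 0.95424). A is at the origin and H lies 56.2 along u from A, so H = 56.2·u = (53.628, 16.806). Tangency of A1 to both parallel lines with radius 6.5 puts F and R at A ± 6.5·n: F = (-1.9438, 6.2026), R = (1.9438, -6.2026). Equal radii place P and G the same way about H: P = H + 6.5·n = (51.685, 23.009), G = H − 6.5·n = (55.572, 10.604). So P.x = 51.685.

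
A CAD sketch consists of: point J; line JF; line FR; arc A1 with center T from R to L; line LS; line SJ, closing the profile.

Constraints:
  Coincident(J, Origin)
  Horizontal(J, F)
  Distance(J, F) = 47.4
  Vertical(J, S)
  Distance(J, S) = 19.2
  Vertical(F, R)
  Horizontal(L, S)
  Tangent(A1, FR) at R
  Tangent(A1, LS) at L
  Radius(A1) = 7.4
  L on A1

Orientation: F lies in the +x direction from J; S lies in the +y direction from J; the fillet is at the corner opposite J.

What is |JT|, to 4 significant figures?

41.70

J and S share the same x with |JS| = 19.2 and S on the +y side, so S = (0.000, 19.20). The virtual corner opposite J is at (47.40, 19.20). Tangency of A1 to FR means the radius TR is perpendicular to FR and tangency of A1 to LS means the radius TL is perpendicular to LS, with radius 7.4, so the center T sits 7.4 in from both sides at T = (40.00, 11.80). Then |JT| = |T − J| = 41.70.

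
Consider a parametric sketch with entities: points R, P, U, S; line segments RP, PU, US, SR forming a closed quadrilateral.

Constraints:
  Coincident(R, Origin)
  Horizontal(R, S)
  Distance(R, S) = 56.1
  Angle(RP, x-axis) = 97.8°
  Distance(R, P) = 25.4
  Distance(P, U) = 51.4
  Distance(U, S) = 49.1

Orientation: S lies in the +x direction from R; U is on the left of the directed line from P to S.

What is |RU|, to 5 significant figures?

63.887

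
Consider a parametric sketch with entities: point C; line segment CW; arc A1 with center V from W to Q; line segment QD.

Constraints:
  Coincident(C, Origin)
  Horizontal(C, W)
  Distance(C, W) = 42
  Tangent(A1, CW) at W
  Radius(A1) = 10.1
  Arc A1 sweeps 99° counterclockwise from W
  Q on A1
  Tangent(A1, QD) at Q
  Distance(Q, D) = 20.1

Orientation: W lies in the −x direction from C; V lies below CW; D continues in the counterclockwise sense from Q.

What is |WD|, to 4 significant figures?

32.26

On A1, W sits at bearing 90° from V; a 99° counterclockwise sweep puts Q at bearing 189°, so Q = V + 10.1·(cos 189°, sin 189°) = (-51.98, -11.68). Tangency of A1 to QD means the radius VQ is perpendicular to QD, so QD runs along (−sin 189°, cos 189°); with |QD| = 20.1, D = (-48.83, -31.53). Then |WD| = |D − W| = 32.26.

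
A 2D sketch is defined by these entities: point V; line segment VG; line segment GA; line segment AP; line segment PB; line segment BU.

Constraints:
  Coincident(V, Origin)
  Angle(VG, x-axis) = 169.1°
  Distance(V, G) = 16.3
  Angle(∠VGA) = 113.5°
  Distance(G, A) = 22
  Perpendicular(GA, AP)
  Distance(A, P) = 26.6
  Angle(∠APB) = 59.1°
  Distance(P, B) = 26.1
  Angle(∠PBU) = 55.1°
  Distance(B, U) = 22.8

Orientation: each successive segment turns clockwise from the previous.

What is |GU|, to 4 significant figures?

20.76

V is at the origin; VG runs at 169.1° with length 16.3, so G = (-16.01, 3.082). ∠VGA = 113.5° gives GA at 102.6° from the x-axis; with |GA| = 22.0, A = (-20.81, 24.55). GA ⟂ AP, so AP runs at 12.60°; with |AP| = 26.6, P = (5.154, 30.36). ∠APB = 59.1° gives PB at -108.3° from the x-axis; with |PB| = 26.1, B = (-3.041, 5.575). ∠PBU = 55.1° gives BU at 126.8° from the x-axis; with |BU| = 22.8, U = (-16.70, 23.83). Then |GU| = |U − G| = 20.76.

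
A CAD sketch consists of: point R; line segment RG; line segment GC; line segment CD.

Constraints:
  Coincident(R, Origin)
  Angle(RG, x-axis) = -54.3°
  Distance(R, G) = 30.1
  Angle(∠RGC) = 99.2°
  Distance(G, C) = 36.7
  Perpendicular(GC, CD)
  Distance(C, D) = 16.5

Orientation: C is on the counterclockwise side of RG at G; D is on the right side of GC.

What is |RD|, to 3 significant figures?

62.1

R is at the origin; RG runs at -54.3° with length 30.1, so G = 30.1·(cos -54.3°, sin -54.3°) = (17.6, -24.4). ∠RGC = 99.2°, so GC runs at -54.3° + (180° − 99.2°) = 26.5° from the x-axis; with |GC| = 36.7, C = G + 36.7·(cos 26.5°, sin 26.5°) = (50.4, -8.07). GC is perpendicular to CD; with |CD| = 16.5 on the right of GC, D = C + 16.5·(0.446, -0.895) = (57.8, -22.8). Then |RD| = |D − R| = 62.1.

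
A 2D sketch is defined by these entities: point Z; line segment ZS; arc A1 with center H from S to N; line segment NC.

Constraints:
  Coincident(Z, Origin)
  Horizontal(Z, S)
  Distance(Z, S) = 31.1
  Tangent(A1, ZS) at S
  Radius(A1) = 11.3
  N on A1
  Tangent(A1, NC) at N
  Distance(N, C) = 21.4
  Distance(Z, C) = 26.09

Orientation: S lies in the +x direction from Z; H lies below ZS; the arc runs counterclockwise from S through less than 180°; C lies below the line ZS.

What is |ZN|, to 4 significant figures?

22.09

Z is at the origin; ZS is horizontal with |ZS| = 31.1 and S on the +x side, so S = (31.10, 0.000). A1 meets ZS tangentially, so HS is at right angles to ZS, so H = S + (0, -11.3) = (31.10, -11.30). Since HN ⟂ NC (tangency), |HC| = √(11.3² + 21.4²) = 24.20 regardless of where N sits on A1. So C lies on both circle(Z, 26.09) and circle(H, 24.20); the below-ZS intersection is C = (10.44, -23.91). N is the foot of the tangent from C: N = (21.39, -5.520).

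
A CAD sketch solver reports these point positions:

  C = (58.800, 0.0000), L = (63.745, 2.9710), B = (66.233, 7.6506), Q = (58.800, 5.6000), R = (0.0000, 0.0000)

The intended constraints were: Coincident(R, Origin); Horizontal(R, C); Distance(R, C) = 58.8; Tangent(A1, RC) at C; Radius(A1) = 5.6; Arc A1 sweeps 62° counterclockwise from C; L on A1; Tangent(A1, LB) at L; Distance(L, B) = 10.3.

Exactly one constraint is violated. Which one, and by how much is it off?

Distance(L, B) = 10.3 — off by 5.00.

R = (0.00, 0.00) ✓; R.y = 0.00, C.y = 0.00 ✓; |RC| = 58.80 ✓; ∠(QC, CR) = 90.00° ✓; |QC| = 5.600 ✓; bearing(Q→L) − bearing(Q→C) = 62.00° ✓; |QL| = 5.600 ✓; ∠(QL, LB) = 90.00° ✓; |LB| = 5.300 ✗.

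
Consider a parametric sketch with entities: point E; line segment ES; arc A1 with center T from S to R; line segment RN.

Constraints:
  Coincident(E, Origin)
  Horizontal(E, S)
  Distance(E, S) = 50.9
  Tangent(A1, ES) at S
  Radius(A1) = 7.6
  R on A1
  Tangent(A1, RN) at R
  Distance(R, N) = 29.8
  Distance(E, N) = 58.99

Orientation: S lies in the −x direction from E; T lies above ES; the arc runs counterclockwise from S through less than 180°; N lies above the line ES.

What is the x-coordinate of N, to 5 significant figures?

-45.261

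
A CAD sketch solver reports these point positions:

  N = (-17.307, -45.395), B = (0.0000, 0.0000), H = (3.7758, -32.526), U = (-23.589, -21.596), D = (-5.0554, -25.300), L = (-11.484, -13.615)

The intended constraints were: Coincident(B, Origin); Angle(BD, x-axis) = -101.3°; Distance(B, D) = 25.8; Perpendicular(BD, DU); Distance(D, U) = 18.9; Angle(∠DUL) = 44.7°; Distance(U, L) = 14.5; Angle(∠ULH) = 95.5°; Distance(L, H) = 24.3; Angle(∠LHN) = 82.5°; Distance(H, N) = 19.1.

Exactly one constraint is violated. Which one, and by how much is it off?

Distance(H, N) = 19.1 — off by 5.60.

B = (0.00, 0.00) ✓; BD at -101.3° ✓; |BD| = 25.80 ✓; ∠(BD, DU) = 90.00° ✓; |DU| = 18.90 ✓; ∠DUL = 44.70° ✓; |UL| = 14.50 ✓; ∠ULH = 95.50° ✓; |LH| = 24.30 ✓; ∠LHN = 82.50° ✓; |HN| = 24.70 ✗.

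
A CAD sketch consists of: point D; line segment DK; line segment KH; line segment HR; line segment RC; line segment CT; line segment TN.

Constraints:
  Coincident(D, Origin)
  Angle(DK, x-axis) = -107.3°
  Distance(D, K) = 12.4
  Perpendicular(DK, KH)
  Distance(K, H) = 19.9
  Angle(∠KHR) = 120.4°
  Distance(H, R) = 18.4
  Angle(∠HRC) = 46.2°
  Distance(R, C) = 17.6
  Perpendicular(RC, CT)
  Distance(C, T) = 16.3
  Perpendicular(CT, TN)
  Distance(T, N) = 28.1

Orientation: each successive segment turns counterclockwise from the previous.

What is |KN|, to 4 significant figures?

43.27

D is at the origin; DK runs at -107.3° with length 12.4, so K = (-3.687, -11.84). The perpendicularity gives KH at right angles to DK, so KH runs at -17.30°; with |KH| = 19.9, H = (15.31, -17.76). ∠KHR = 120.4° gives HR at 42.30° from the x-axis; with |HR| = 18.4, R = (28.92, -5.373). ∠HRC = 46.2° gives RC at 176.1° from the x-axis; with |RC| = 17.6, C = (11.36, -4.176). The perpendicularity gives CT at right angles to RC, so CT runs at -93.90°; with |CT| = 16.3, T = (10.25, -20.44). CT ⟂ TN, so TN runs at -3.900°; with |TN| = 28.1, N = (38.29, -22.35). Then |KN| = |N − K| = 43.27.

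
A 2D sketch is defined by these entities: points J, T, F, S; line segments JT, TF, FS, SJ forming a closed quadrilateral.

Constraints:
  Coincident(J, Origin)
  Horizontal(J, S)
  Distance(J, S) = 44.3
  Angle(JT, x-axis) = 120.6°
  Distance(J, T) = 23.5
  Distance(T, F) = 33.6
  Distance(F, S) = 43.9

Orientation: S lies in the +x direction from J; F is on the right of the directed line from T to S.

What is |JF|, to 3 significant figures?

10.6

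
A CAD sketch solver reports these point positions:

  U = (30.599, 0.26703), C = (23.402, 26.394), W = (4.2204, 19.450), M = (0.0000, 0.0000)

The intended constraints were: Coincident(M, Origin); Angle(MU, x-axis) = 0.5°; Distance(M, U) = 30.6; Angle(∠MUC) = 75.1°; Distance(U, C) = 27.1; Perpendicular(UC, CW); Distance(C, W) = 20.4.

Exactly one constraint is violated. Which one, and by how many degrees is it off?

Perpendicular(UC, CW) — off by 4.50°.

M = (0.00, 0.00) ✓; MU at 0.5000° ✓; |MU| = 30.60 ✓; ∠MUC = 75.10° ✓; |UC| = 27.10 ✓; ∠(UC, CW) = 94.50° ✗; |CW| = 20.40 ✓.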